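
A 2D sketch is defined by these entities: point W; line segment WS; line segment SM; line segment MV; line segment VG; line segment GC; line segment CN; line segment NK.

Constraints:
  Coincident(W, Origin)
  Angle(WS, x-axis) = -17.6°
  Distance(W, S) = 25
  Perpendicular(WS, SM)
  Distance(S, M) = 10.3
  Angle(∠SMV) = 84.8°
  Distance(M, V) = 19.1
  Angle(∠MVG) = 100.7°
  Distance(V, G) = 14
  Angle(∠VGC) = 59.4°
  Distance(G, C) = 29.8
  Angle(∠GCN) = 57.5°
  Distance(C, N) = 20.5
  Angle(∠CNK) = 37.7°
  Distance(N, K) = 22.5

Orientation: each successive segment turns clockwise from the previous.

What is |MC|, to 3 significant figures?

7.28

W is at the origin; WS runs at -17.6° with length 25.0, so S = (23.8, -7.56). The perpendicularity gives SM at right angles to WS, so SM runs at -108°; with |SM| = 10.3, M = (20.7, -17.4). ∠SMV = 84.8° gives MV at 157° from the x-axis; with |MV| = 19.1, V = (3.11, -9.98). ∠MVG = 100.7° gives VG at 77.9° from the x-axis; with |VG| = 14.0, G = (6.04, 3.71). ∠VGC = 59.4° gives GC at -42.7° from the x-axis; with |GC| = 29.8, C = (27.9, -16.5). Then |MC| = |C − M| = 7.28.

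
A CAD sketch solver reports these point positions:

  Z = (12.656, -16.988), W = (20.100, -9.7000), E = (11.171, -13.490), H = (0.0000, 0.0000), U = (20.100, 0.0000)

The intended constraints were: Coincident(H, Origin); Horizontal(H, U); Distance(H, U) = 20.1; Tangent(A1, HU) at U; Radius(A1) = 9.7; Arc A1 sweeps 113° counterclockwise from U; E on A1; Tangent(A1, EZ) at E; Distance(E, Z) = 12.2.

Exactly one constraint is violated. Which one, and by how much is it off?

Distance(E, Z) = 12.2 — off by 8.40.

H = (0.00, 0.00) ✓; H.y = 0.00, U.y = 0.00 ✓; |HU| = 20.10 ✓; ∠(WU, UH) = 90.00° ✓; |WU| = 9.700 ✓; bearing(W→E) − bearing(W→U) = 113.0° ✓; |WE| = 9.700 ✓; ∠(WE, EZ) = 90.00° ✓; |EZ| = 3.800 ✗.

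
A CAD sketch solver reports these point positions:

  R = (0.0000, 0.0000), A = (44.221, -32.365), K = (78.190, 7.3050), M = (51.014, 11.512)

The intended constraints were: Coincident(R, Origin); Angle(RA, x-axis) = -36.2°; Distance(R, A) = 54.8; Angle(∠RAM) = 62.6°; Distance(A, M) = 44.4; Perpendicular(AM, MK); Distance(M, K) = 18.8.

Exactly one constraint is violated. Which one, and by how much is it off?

Distance(M, K) = 18.8 — off by 8.70.

R = (0.00, 0.00) ✓; RA at -36.20° ✓; |RA| = 54.80 ✓; ∠RAM = 62.60° ✓; |AM| = 44.40 ✓; ∠(AM, MK) = 90.00° ✓; |MK| = 27.50 ✗.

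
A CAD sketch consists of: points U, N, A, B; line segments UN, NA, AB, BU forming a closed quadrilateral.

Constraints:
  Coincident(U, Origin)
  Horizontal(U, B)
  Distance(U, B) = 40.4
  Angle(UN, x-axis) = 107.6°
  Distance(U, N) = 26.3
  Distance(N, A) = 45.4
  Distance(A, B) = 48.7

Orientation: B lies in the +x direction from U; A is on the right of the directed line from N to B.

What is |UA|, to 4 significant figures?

20.53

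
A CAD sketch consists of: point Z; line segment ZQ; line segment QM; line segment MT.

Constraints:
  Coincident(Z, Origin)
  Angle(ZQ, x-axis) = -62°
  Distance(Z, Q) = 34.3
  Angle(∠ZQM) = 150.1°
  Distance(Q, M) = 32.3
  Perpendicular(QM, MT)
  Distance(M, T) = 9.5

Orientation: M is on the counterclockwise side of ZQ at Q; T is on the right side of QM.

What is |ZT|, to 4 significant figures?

67.50

Z is at the origin; ZQ runs at -62.0° with length 34.3, so Q = 34.3·(cos -62.0°, sin -62.0°) = (16.10, -30.29). ∠ZQM = 150.1°, so QM runs at -62.0° + (180° − 150.1°) = -32.10° from the x-axis; with |QM| = 32.3, M = Q + 32.3·(cos -32.10°, sin -32.10°) = (43.46, -47.45). The perpendicularity gives MT at right angles to QM; with |MT| = 9.5 on the right of QM, T = M + 9.5·(-0.5314, -0.8471) = (38.42, -55.50). Then |ZT| = |T − Z| = 67.50.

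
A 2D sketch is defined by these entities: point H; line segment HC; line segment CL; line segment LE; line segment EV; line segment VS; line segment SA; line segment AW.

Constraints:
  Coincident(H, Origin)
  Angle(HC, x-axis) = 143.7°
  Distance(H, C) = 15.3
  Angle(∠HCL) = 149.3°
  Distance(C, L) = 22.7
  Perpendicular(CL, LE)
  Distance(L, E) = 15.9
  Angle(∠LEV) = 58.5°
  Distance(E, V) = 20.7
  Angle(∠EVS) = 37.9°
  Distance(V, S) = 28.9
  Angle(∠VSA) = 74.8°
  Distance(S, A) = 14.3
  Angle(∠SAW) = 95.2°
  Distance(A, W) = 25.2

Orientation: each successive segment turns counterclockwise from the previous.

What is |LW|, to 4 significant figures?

21.73

H is at the origin; HC runs at 143.7° with length 15.3, so C = (-12.33, 9.058). ∠HCL = 149.3° gives CL at 174.4° from the x-axis; with |CL| = 22.7, L = (-34.92, 11.27). CL ⟂ LE, so LE runs at -95.60°; with |LE| = 15.9, E = (-36.47, -4.551). ∠LEV = 58.5° gives EV at 25.90° from the x-axis; with |EV| = 20.7, V = (-17.85, 4.491). ∠EVS = 37.9° gives VS at 168.0° from the x-axis; with |VS| = 28.9, S = (-46.12, 10.50). ∠VSA = 74.8° gives SA at -86.80° from the x-axis; with |SA| = 14.3, A = (-45.32, -3.778). ∠SAW = 95.2° gives AW at -2.000° from the x-axis; with |AW| = 25.2, W = (-20.14, -4.658). Then |LW| = |W − L| = 21.73.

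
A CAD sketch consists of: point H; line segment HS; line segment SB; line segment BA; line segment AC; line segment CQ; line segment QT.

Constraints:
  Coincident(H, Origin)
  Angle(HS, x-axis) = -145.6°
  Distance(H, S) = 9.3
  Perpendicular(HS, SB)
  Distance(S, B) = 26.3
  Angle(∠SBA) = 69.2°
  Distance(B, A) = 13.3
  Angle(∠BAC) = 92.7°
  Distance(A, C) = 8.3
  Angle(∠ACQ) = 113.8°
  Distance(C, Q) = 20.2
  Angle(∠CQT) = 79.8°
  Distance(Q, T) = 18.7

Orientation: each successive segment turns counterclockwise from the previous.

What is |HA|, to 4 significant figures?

21.80

H is at the origin; HS runs at -145.6° with length 9.3, so S = (-7.674, -5.254). HS is perpendicular to SB, so SB runs at -55.60°; with |SB| = 26.3, B = (7.185, -26.95). ∠SBA = 69.2° gives BA at 55.20° from the x-axis; with |BA| = 13.3, A = (14.78, -16.03). Then |HA| = |A − H| = 21.80.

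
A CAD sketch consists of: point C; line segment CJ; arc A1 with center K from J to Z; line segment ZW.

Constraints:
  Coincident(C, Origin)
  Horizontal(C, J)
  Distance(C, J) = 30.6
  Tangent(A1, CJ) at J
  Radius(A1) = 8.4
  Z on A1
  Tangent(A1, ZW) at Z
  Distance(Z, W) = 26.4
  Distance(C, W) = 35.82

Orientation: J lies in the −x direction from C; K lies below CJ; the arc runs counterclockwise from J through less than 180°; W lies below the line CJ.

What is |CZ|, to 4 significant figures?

38.99

C is at the origin; CJ is horizontal with |CJ| = 30.6 and J on the −x side, so J = (-30.60, 0.000). Since A1 is tangent to CJ there, KJ ⟂ CJ, so K = J + (0, -8.4) = (-30.60, -8.400). Since KZ ⟂ ZW (tangency), |KW| = √(8.4² + 26.4²) = 27.70 regardless of where Z sits on A1. So W lies on both circle(C, 35.82) and circle(K, 27.70); the below-CJ intersection is W = (-16.09, -32.00). Z is the foot of the tangent from W: Z = (-36.09, -14.76).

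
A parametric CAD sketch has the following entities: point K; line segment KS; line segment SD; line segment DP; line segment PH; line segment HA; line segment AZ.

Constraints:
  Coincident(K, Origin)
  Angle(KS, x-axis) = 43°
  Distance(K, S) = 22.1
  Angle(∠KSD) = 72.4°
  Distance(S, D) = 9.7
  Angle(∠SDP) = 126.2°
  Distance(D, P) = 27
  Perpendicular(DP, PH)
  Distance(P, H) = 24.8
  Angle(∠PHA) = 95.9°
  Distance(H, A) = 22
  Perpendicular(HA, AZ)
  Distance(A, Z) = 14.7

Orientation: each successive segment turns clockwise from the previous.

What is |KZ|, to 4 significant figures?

11.86

K is at the origin; KS runs at 43.0° with length 22.1, so S = (16.16, 15.07). ∠KSD = 72.4° gives SD at -64.60° from the x-axis; with |SD| = 9.7, D = (20.32, 6.310). ∠SDP = 126.2° gives DP at -118.4° from the x-axis; with |DP| = 27.0, P = (7.482, -17.44). DP is perpendicular to PH, so PH runs at 151.6°; with |PH| = 24.8, H = (-14.33, -5.645). ∠PHA = 95.9° gives HA at 67.50° from the x-axis; with |HA| = 22.0, A = (-5.915, 14.68). HA ⟂ AZ, so AZ runs at -22.50°; with |AZ| = 14.7, Z = (7.667, 9.055). Then |KZ| = |Z − K| = 11.86.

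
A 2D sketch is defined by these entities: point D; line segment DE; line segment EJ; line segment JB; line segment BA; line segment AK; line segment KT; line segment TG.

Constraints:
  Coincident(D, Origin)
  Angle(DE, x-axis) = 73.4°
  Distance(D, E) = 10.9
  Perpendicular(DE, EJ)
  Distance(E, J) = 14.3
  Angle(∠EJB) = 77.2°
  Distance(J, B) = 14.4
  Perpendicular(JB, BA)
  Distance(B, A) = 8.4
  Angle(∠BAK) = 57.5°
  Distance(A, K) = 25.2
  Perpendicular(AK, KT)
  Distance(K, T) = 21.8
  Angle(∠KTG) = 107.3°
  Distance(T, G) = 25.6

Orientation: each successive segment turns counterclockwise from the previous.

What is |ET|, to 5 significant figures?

37.509

D is at the origin; DE runs at 73.4° with length 10.9, so E = (3.1140, 10.446). The perpendicularity gives EJ at right angles to DE, so EJ runs at 163.40°; with |EJ| = 14.3, J = (-10.590, 14.531). ∠EJB = 77.2° gives JB at -93.800° from the x-axis; with |JB| = 14.4, B = (-11.544, 0.16272). JB is perpendicular to BA, so BA runs at -3.8000°; with |BA| = 8.4, A = (-3.1628, -0.39398). ∠BAK = 57.5° gives AK at 118.70° from the x-axis; with |AK| = 25.2, K = (-15.264, 21.710). AK ⟂ KT, so KT runs at -151.30°; with |KT| = 21.8, T = (-34.386, 11.241). Then |ET| = |T − E| = 37.509.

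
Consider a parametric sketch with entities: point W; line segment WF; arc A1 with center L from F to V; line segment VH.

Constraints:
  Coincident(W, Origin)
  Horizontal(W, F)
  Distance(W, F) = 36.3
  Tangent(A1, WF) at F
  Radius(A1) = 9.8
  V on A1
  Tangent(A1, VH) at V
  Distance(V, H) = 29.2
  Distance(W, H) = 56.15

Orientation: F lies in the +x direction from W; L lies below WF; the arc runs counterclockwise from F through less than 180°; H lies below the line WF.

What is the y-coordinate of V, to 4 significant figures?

-13.69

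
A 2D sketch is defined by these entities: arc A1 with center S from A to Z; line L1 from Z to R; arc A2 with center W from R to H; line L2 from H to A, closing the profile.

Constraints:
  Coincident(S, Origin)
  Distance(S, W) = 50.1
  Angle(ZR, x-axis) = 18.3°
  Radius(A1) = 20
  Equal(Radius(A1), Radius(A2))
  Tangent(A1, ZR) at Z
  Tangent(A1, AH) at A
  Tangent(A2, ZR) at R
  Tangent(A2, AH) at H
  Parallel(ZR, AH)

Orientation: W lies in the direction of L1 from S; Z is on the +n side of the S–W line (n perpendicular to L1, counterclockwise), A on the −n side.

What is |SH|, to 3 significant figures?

53.9

Tangency of A1 to both parallel lines with radius 20.0 puts Z and A at S ± 20.0·n: Z = (-6.28, 19.0), A = (6.28, -19.0). Equal radii place R and H the same way about W: R = W + 20.0·n = (41.3, 34.7), H = W − 20.0·n = (53.8, -3.26). Then |SH| = |H − S| = 53.9.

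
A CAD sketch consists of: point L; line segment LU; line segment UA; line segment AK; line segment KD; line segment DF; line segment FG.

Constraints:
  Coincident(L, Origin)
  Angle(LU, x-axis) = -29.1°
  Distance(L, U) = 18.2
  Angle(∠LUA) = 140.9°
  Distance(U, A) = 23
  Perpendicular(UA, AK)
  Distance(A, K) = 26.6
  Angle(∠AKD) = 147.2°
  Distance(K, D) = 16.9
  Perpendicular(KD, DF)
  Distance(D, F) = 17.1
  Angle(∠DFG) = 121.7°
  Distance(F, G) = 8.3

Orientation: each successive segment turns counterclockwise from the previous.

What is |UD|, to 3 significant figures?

43.1

L is at the origin; LU runs at -29.1° with length 18.2, so U = (15.9, -8.85). ∠LUA = 140.9° gives UA at 10.0° from the x-axis; with |UA| = 23.0, A = (38.6, -4.86). UA is perpendicular to AK, so AK runs at 100°; with |AK| = 26.6, K = (33.9, 21.3). ∠AKD = 147.2° gives KD at 133° from the x-axis; with |KD| = 16.9, D = (22.5, 33.7). Then |UD| = |D − U| = 43.1.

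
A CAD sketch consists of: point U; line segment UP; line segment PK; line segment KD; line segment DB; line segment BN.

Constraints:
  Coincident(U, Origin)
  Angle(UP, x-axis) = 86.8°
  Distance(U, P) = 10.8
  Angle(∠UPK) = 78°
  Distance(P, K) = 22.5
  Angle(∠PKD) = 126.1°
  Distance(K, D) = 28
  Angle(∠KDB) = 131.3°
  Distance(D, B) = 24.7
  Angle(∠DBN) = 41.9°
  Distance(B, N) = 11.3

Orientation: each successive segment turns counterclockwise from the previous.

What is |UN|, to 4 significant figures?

36.87

∠KDB = 131.3° gives DB at -68.60° from the x-axis; with |DB| = 24.7, B = (-25.46, -40.54). ∠DBN = 41.9° gives BN at 69.50° from the x-axis; with |BN| = 11.3, N = (-21.50, -29.95). Then |UN| = |N − U| = 36.87.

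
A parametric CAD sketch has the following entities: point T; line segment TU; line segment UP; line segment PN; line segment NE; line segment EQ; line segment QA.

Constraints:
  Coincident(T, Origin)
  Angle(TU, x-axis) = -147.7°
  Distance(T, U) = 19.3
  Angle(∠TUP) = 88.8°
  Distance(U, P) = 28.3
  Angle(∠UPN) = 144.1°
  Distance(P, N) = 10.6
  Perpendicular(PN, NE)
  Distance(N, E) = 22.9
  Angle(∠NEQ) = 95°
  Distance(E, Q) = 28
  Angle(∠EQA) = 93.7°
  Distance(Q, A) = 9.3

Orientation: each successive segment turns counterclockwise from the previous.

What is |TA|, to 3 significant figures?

17.5

T is at the origin; TU runs at -147.7° with length 19.3, so U = (-16.3, -10.3). ∠TUP = 88.8° gives UP at -56.5° from the x-axis; with |UP| = 28.3, P = (-0.694, -33.9). ∠UPN = 144.1° gives PN at -20.6° from the x-axis; with |PN| = 10.6, N = (9.23, -37.6). PN ⟂ NE, so NE runs at 69.4°; with |NE| = 22.9, E = (17.3, -16.2). ∠NEQ = 95.0° gives EQ at 154° from the x-axis; with |EQ| = 28.0, Q = (-7.97, -4.11). ∠EQA = 93.7° gives QA at -119° from the x-axis; with |QA| = 9.3, A = (-12.5, -12.2). Then |TA| = |A − T| = 17.5.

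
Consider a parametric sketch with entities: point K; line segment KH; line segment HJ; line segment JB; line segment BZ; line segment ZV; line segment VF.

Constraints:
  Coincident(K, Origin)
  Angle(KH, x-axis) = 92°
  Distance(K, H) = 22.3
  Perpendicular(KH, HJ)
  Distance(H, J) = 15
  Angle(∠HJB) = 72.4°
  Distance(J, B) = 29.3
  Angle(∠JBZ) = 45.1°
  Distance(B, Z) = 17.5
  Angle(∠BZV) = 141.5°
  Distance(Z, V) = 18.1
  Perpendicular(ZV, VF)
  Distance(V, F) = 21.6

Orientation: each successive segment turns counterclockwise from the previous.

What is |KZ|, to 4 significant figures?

10.08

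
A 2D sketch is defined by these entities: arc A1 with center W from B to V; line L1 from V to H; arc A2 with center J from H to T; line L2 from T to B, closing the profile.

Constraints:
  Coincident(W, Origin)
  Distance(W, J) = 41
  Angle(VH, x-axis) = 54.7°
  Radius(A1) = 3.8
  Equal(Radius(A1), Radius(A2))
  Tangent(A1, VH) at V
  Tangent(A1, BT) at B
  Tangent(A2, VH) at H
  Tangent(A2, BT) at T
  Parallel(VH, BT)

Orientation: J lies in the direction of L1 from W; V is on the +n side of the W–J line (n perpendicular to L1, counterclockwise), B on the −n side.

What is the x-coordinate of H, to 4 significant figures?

20.59

The slot axis is L1's direction at 54.7°, so u = (cos 54.7°, sin 54.7°) = (0.5779, 0.8161) and n = (−sin 54.7°, cos 54.7°) = (-0.8161, 0.5779). W is at the origin and J lies 41.0 along u from W, so J = 41.0·u = (23.69, 33.46). Tangency of A1 to both parallel lines with radius 3.8 puts V and B at W ± 3.8·n: V = (-3.101, 2.196), B = (3.101, -2.196). Equal radii place H and T the same way about J: H = J + 3.8·n = (20.59, 35.66), T = J − 3.8·n = (26.79, 31.27). So H.x = 20.59.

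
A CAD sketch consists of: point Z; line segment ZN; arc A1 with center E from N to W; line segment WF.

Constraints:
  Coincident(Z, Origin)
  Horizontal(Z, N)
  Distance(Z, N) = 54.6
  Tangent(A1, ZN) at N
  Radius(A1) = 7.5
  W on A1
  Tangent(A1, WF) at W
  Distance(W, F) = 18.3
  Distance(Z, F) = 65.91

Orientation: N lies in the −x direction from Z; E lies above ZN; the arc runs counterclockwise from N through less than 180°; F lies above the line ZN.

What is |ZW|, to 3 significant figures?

50.3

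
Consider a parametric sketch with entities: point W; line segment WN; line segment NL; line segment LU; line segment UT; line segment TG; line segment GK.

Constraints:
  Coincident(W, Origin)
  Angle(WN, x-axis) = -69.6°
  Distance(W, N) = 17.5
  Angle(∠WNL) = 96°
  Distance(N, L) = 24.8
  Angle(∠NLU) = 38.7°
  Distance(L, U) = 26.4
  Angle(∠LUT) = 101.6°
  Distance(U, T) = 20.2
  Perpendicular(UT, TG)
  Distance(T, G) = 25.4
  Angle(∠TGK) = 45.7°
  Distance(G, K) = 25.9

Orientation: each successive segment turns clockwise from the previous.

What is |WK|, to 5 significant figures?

12.091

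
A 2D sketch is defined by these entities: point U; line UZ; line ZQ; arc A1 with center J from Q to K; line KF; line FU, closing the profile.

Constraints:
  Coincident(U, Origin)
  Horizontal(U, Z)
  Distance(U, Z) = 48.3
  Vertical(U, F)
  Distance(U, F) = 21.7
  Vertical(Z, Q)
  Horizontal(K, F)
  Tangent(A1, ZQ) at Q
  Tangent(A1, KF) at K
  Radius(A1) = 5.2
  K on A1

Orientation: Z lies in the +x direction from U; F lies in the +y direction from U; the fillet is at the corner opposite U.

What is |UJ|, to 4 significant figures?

46.15

U is at the origin; UZ is horizontal with |UZ| = 48.3 and Z on the +x side, so Z = (48.30, 0.000). UF is vertical with |UF| = 21.7 and F on the +y side, so F = (0.000, 21.70). The virtual corner opposite U is at (48.30, 21.70). The tangent condition forces JQ to be normal to ZQ and since A1 is tangent to KF there, JK ⟂ KF, with radius 5.2, so the center J sits 5.2 in from both sides at J = (43.10, 16.50). Then |UJ| = |J − U| = 46.15.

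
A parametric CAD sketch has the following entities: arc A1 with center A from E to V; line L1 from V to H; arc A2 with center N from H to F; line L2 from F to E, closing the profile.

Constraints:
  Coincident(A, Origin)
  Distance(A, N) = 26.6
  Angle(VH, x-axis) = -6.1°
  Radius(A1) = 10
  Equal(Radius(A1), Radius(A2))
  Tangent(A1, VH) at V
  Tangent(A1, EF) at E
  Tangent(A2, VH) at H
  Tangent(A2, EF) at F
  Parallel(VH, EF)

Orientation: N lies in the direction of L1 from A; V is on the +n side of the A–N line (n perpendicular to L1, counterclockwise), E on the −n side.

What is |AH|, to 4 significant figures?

28.42

The slot axis is L1's direction at -6.1°, so u = (cos -6.1°, sin -6.1°) = (0.9943, -0.1063) and n = (−sin -6.1°, cos -6.1°) = (0.1063, 0.9943). A is at the origin and N lies 26.6 along u from A, so N = 26.6·u = (26.45, -2.827). Tangency of A1 to both parallel lines with radius 10.0 puts V and E at A ± 10.0·n: V = (1.063, 9.943), E = (-1.063, -9.943). Equal radii place H and F the same way about N: H = N + 10.0·n = (27.51, 7.117), F = N − 10.0·n = (25.39, -12.77). Then |AH| = |H − A| = 28.42.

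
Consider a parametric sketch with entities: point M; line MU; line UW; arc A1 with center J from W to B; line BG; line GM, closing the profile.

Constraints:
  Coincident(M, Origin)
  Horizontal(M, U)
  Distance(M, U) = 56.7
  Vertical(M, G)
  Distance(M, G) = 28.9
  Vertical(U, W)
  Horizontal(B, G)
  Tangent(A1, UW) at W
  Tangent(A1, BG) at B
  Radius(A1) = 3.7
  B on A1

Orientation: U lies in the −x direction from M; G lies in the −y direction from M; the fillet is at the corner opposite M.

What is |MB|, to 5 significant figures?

60.367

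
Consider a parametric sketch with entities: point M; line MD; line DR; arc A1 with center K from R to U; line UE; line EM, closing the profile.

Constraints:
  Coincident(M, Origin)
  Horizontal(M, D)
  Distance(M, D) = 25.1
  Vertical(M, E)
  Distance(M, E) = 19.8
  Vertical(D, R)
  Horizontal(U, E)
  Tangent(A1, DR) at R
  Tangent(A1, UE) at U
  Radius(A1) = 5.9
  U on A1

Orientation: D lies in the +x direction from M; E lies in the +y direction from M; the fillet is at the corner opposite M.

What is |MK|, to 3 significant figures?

23.7

M is at the origin; MD is horizontal with |MD| = 25.1 and D on the +x side, so D = (25.1, 0.00). ME is vertical with |ME| = 19.8 and E on the +y side, so E = (0.00, 19.8). The virtual corner opposite M is at (25.1, 19.8). The tangent condition forces KR to be normal to DR and tangency of A1 to UE means the radius KU is perpendicular to UE, with radius 5.9, so the center K sits 5.9 in from both sides at K = (19.2, 13.9). Then |MK| = |K − M| = 23.7.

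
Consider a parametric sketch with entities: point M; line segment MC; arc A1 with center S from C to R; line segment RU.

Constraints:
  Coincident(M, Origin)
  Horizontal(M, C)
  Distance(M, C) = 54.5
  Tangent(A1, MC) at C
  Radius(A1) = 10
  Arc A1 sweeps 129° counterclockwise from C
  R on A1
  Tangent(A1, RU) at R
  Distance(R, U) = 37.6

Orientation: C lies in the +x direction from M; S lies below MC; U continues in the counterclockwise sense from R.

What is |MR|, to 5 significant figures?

49.488

M is at the origin; M and C share the same y with |MC| = 54.5 and C on the +x side, so C = (54.500, 0.0000). The tangent condition forces SC to be normal to MC, so S = C + (0, -10) = (54.500, -10.000). On A1, C sits at bearing 90° from S; a 129° counterclockwise sweep puts R at bearing 219°, so R = S + 10.0·(cos 219°, sin 219°) = (46.729, -16.293). Then |MR| = |R − M| = 49.488.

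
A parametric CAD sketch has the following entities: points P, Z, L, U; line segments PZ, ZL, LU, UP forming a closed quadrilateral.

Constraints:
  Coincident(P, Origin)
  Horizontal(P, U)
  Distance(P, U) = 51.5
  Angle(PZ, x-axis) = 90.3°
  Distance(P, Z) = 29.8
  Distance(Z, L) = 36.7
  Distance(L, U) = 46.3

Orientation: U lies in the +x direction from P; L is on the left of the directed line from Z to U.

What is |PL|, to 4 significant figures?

54.83

Checks: |ZL| = 36.70 ✓; |LU| = 46.30 ✓.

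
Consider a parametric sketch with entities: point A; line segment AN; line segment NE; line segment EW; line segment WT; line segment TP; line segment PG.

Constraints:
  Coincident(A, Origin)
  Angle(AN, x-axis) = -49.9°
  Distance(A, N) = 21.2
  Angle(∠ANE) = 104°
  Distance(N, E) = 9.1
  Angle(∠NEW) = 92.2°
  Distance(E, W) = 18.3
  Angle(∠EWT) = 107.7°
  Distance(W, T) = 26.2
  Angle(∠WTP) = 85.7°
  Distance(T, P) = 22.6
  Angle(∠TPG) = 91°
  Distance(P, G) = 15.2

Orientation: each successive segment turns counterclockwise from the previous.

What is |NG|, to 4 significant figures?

6.438

A is at the origin; AN runs at -49.9° with length 21.2, so N = (13.66, -16.22). ∠ANE = 104.0° gives NE at 26.10° from the x-axis; with |NE| = 9.1, E = (21.83, -12.21). ∠NEW = 92.2° gives EW at 113.9° from the x-axis; with |EW| = 18.3, W = (14.41, 4.518). ∠EWT = 107.7° gives WT at -173.8° from the x-axis; with |WT| = 26.2, T = (-11.63, 1.688). ∠WTP = 85.7° gives TP at -79.50° from the x-axis; with |TP| = 22.6, P = (-7.515, -20.53). ∠TPG = 91.0° gives PG at 9.500° from the x-axis; with |PG| = 15.2, G = (7.477, -18.02). Then |NG| = |G − N| = 6.438.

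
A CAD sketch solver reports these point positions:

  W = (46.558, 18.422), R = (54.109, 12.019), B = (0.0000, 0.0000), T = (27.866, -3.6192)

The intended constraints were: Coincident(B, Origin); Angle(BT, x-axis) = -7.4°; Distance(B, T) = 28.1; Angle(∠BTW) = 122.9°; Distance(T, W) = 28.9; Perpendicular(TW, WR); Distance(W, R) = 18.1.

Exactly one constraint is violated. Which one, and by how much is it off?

Distance(W, R) = 18.1 — off by 8.20.

B = (0.00, 0.00) ✓; BT at -7.400° ✓; |BT| = 28.10 ✓; ∠BTW = 122.9° ✓; |TW| = 28.90 ✓; ∠(TW, WR) = 90.00° ✓; |WR| = 9.900 ✗.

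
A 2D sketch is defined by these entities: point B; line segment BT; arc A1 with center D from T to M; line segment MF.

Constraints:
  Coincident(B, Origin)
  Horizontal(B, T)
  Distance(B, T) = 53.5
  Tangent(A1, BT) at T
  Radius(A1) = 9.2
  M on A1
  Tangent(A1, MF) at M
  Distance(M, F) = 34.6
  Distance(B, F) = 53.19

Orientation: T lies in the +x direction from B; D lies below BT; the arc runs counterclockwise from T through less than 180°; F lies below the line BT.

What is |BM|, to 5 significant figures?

45.150

Checks: |DM| = 9.200 ✓; ∠(DM, MF) = 90.00° ✓; |MF| = 34.60 ✓; |BF| = 53.19 ✓.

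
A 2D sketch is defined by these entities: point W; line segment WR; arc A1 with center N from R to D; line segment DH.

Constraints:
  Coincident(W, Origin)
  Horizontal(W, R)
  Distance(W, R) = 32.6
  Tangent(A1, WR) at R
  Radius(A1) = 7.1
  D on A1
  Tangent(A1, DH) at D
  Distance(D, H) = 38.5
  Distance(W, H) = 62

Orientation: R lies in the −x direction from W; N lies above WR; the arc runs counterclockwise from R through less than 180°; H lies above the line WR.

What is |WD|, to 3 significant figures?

28.1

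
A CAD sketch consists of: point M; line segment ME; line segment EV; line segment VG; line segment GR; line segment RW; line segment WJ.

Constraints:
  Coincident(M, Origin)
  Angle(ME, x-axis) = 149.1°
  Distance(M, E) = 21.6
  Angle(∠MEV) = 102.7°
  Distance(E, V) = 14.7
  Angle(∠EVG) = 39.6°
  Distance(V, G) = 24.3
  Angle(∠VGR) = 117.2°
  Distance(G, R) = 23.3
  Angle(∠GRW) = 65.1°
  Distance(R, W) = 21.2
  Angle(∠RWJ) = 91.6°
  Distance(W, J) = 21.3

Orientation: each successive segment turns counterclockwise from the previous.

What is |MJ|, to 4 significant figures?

16.63

M is at the origin; ME runs at 149.1° with length 21.6, so E = (-18.53, 11.09). ∠MEV = 102.7° gives EV at -133.6° from the x-axis; with |EV| = 14.7, V = (-28.67, 0.4472). ∠EVG = 39.6° gives VG at 6.800° from the x-axis; with |VG| = 24.3, G = (-4.543, 3.324). ∠VGR = 117.2° gives GR at 69.60° from the x-axis; with |GR| = 23.3, R = (3.579, 25.16). ∠GRW = 65.1° gives RW at -175.5° from the x-axis; with |RW| = 21.2, W = (-17.56, 23.50). ∠RWJ = 91.6° gives WJ at -87.10° from the x-axis; with |WJ| = 21.3, J = (-16.48, 2.227). Then |MJ| = |J − M| = 16.63.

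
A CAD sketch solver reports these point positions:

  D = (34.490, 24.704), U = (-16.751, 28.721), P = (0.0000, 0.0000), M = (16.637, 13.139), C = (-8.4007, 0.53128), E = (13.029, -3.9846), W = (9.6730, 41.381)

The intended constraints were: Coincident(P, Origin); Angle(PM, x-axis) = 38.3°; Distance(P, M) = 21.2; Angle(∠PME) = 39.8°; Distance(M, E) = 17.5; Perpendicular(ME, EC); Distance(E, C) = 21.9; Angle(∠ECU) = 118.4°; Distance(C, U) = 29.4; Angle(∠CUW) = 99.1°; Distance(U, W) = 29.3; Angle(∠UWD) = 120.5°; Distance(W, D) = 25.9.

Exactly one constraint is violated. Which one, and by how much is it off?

Distance(W, D) = 25.9 — off by 4.00.

P = (0.00, 0.00) ✓; PM at 38.30° ✓; |PM| = 21.20 ✓; ∠PME = 39.80° ✓; |ME| = 17.50 ✓; ∠(ME, EC) = 90.00° ✓; |EC| = 21.90 ✓; ∠ECU = 118.4° ✓; |CU| = 29.40 ✓; ∠CUW = 99.10° ✓; |UW| = 29.30 ✓; ∠UWD = 120.5° ✓; |WD| = 29.90 ✗.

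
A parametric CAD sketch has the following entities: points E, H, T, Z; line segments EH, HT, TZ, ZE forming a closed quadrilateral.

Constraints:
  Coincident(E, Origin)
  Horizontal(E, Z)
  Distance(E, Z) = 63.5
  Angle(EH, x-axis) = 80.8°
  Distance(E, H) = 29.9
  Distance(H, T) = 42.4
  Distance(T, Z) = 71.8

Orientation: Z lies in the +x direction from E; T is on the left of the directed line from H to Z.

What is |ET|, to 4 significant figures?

70.30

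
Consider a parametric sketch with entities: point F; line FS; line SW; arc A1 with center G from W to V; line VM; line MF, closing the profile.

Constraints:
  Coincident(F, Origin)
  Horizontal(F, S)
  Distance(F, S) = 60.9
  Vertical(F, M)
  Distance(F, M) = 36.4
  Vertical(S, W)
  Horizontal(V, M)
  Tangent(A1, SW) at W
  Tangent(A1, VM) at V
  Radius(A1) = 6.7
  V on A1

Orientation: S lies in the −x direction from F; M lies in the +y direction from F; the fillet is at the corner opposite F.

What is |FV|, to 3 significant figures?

65.3

The virtual corner opposite F is at (-60.9, 36.4). Since A1 is tangent to SW there, GW ⟂ SW and tangency of A1 to VM means the radius GV is perpendicular to VM, with radius 6.7, so the center G sits 6.7 in from both sides at G = (-54.2, 29.7). That places the tangent points at W = (-60.9, 29.7) on SW and V = (-54.2, 36.4) on VM. Then |FV| = |V − F| = 65.3.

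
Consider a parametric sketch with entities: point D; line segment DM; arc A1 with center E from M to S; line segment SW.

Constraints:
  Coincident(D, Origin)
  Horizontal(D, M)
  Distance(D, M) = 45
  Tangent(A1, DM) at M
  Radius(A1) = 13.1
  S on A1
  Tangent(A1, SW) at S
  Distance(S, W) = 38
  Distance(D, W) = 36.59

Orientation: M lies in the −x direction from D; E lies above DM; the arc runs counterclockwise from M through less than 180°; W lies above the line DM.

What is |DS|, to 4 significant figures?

35.07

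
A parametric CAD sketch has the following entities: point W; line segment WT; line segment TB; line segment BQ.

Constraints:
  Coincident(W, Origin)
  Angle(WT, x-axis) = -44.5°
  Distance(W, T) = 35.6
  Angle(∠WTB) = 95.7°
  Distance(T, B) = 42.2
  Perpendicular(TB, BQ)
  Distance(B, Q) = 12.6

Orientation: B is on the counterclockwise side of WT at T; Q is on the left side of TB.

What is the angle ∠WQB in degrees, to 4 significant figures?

116.5°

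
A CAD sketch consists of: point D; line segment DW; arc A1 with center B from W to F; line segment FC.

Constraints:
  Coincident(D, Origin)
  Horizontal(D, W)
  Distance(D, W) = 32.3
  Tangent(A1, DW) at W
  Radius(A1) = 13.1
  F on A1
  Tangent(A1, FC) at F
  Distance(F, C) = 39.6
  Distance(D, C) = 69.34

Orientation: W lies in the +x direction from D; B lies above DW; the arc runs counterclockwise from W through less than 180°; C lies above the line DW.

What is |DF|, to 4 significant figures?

47.30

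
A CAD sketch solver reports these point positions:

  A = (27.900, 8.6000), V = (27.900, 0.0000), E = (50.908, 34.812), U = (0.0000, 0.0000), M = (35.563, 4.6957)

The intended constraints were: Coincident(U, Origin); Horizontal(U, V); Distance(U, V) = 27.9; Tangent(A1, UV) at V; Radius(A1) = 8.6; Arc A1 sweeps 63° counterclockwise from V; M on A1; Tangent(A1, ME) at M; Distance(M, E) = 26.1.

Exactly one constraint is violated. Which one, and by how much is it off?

Distance(M, E) = 26.1 — off by 7.70.

U = (0.00, 0.00) ✓; U.y = 0.00, V.y = 0.00 ✓; |UV| = 27.90 ✓; ∠(AV, VU) = 90.00° ✓; |AV| = 8.600 ✓; bearing(A→M) − bearing(A→V) = 63.00° ✓; |AM| = 8.600 ✓; ∠(AM, ME) = 90.00° ✓; |ME| = 33.80 ✗.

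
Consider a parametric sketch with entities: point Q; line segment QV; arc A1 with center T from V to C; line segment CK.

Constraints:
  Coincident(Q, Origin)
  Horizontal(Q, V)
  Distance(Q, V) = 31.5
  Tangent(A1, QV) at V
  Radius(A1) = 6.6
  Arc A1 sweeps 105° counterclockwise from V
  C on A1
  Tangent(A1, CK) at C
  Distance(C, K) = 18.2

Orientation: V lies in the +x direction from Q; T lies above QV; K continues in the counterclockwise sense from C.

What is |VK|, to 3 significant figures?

25.9

On A1, V sits at bearing -90° from T; a 105° counterclockwise sweep puts C at bearing 15°, so C = T + 6.6·(cos 15°, sin 15°) = (37.9, 8.31). The tangent condition forces TC to be normal to CK, so CK runs along (−sin 15°, cos 15°); with |CK| = 18.2, K = (33.2, 25.9). Then |VK| = |K − V| = 25.9.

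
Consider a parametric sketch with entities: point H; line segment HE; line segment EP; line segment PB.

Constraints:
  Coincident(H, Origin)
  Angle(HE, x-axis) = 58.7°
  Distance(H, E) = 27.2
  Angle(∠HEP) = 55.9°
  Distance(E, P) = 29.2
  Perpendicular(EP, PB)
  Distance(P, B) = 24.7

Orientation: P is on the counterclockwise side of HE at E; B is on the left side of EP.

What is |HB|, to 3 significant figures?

14.1

H is at the origin; HE runs at 58.7° with length 27.2, so E = 27.2·(cos 58.7°, sin 58.7°) = (14.1, 23.2). ∠HEP = 55.9°, so EP runs at 58.7° + (180° − 55.9°) = 183° from the x-axis; with |EP| = 29.2, P = E + 29.2·(cos 183°, sin 183°) = (-15.0, 21.8). EP ⟂ PB; with |PB| = 24.7 on the left of EP, B = P + 24.7·(0.0488, -0.999) = (-13.8, -2.86). Then |HB| = |B − H| = 14.1.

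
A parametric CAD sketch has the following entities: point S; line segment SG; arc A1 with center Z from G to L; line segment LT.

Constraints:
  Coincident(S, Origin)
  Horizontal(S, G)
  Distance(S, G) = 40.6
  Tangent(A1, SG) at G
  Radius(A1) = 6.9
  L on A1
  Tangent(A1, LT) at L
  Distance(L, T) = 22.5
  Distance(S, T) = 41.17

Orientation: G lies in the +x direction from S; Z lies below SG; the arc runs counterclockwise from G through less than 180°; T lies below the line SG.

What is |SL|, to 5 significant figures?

34.282

Checks: ∠(ZG, GS) = 90.00° ✓; |ZL| = 6.900 ✓; ∠(ZL, LT) = 90.00° ✓; |LT| = 22.50 ✓; |ST| = 41.17 ✓.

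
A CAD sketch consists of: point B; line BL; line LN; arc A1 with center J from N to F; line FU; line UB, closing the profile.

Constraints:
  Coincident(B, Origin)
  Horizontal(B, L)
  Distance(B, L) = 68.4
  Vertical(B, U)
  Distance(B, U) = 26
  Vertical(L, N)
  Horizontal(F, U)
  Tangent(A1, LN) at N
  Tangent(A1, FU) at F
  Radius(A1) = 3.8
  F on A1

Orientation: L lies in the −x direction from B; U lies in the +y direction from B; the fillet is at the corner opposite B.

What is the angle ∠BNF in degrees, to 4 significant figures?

62.98°

B is at the origin; BL is horizontal with |BL| = 68.4 and L on the −x side, so L = (-68.40, 0.000). BU is vertical with |BU| = 26.0 and U on the +y side, so U = (0.000, 26.00). The virtual corner opposite B is at (-68.40, 26.00). The tangent condition forces JN to be normal to LN and A1 meets FU tangentially, so JF is at right angles to FU, with radius 3.8, so the center J sits 3.8 in from both sides at J = (-64.60, 22.20). That places the tangent points at N = (-68.40, 22.20) on LN and F = (-64.60, 26.00) on FU. Then cos ∠BNF = NB·NF / (|NB||NF|), giving 62.98°.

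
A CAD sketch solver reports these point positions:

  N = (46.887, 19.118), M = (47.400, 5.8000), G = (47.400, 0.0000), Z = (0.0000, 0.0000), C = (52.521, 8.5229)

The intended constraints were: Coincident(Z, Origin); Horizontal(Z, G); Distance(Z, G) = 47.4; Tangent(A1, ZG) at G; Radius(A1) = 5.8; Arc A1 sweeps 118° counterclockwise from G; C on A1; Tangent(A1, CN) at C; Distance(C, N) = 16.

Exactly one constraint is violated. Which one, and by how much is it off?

Distance(C, N) = 16 — off by 4.00.

Z = (0.00, 0.00) ✓; Z.y = 0.00, G.y = 0.00 ✓; |ZG| = 47.40 ✓; ∠(MG, GZ) = 90.00° ✓; |MG| = 5.800 ✓; bearing(M→C) − bearing(M→G) = 118.0° ✓; |MC| = 5.800 ✓; ∠(MC, CN) = 90.00° ✓; |CN| = 12.00 ✗.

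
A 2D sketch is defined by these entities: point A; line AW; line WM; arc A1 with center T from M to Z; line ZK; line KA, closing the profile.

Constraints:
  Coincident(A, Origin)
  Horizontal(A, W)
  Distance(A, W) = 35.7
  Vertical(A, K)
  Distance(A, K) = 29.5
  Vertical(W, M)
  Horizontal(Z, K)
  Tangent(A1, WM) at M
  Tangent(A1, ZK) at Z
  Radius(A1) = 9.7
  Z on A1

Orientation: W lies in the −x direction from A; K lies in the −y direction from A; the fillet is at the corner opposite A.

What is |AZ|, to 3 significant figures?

39.3

A is at the origin; A and W share the same y with |AW| = 35.7 and W on the −x side, so W = (-35.7, 0.00). A and K share the same x with |AK| = 29.5 and K on the −y side, so K = (0.00, -29.5). The virtual corner opposite A is at (-35.7, -29.5). The tangent condition forces TM to be normal to WM and the tangent condition forces TZ to be normal to ZK, with radius 9.7, so the center T sits 9.7 in from both sides at T = (-26.0, -19.8). That places the tangent points at M = (-35.7, -19.8) on WM and Z = (-26.0, -29.5) on ZK. Then |AZ| = |Z − A| = 39.3.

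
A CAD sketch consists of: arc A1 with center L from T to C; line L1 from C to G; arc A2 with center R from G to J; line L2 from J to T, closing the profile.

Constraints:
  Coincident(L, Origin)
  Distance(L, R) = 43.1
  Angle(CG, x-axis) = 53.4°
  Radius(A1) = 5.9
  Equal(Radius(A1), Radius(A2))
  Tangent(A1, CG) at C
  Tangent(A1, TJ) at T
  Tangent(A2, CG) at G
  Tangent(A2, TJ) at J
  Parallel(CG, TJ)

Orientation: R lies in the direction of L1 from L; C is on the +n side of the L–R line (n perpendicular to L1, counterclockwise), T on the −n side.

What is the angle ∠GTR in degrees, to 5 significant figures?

7.5165°

The slot axis is L1's direction at 53.4°, so u = (cos 53.4°, sin 53.4°) = (0.59622, 0.80282) and n = (−sin 53.4°, cos 53.4°) = (-0.80282, 0.59622). L is at the origin and R lies 43.1 along u from L, so R = 43.1·u = (25.697, 34.601). Tangency of A1 to both parallel lines with radius 5.9 puts C and T at L ± 5.9·n: C = (-4.7366, 3.5177), T = (4.7366, -3.5177). Equal radii place G and J the same way about R: G = R + 5.9·n = (20.961, 38.119), J = R − 5.9·n = (30.434, 31.084). Then cos ∠GTR = TG·TR / (|TG||TR|), giving 7.5165°.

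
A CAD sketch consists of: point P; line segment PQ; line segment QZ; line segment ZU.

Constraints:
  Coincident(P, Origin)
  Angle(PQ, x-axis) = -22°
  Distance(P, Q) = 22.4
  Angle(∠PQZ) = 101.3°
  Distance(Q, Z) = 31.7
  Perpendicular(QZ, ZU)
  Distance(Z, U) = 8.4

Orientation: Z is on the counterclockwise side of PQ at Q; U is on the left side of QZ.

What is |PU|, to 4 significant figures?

38.55

∠PQZ = 101.3°, so QZ runs at -22.0° + (180° − 101.3°) = 56.70° from the x-axis; with |QZ| = 31.7, Z = Q + 31.7·(cos 56.70°, sin 56.70°) = (38.17, 18.10). The perpendicularity gives ZU at right angles to QZ; with |ZU| = 8.4 on the left of QZ, U = Z + 8.4·(-0.8358, 0.5490) = (31.15, 22.72). Then |PU| = |U − P| = 38.55.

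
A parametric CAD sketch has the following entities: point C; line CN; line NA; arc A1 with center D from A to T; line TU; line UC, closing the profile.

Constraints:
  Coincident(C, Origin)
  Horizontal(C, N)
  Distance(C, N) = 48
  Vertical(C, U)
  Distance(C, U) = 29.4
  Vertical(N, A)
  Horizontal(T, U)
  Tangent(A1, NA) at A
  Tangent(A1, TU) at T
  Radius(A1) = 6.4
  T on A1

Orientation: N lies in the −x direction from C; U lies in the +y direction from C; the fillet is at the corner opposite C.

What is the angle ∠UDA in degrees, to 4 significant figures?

171.3°

C is at the origin; C and N share the same y with |CN| = 48.0 and N on the −x side, so N = (-48.00, 0.000). C and U share the same x with |CU| = 29.4 and U on the +y side, so U = (0.000, 29.40). The virtual corner opposite C is at (-48.00, 29.40). The tangent condition forces DA to be normal to NA and tangency of A1 to TU means the radius DT is perpendicular to TU, with radius 6.4, so the center D sits 6.4 in from both sides at D = (-41.60, 23.00). That places the tangent points at A = (-48.00, 23.00) on NA and T = (-41.60, 29.40) on TU. Then cos ∠UDA = DU·DA / (|DU||DA|), giving 171.3°.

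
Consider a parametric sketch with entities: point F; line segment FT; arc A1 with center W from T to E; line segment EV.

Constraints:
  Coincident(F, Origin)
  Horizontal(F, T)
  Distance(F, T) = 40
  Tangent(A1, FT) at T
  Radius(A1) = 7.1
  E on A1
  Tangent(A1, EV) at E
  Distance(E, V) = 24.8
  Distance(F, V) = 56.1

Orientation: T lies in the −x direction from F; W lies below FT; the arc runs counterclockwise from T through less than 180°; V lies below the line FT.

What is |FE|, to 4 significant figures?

47.67

F is at the origin; F and T share the same y with |FT| = 40.0 and T on the −x side, so T = (-40.00, 0.000). Since A1 is tangent to FT there, WT ⟂ FT, so W = T + (0, -7.1) = (-40.00, -7.100). Since WE ⟂ EV (tangency), |WV| = √(7.1² + 24.8²) = 25.80 regardless of where E sits on A1. So V lies on both circle(F, 56.1) and circle(W, 25.80); the below-FT intersection is V = (-45.94, -32.20). E is the foot of the tangent from V: E = (-47.09, -7.431).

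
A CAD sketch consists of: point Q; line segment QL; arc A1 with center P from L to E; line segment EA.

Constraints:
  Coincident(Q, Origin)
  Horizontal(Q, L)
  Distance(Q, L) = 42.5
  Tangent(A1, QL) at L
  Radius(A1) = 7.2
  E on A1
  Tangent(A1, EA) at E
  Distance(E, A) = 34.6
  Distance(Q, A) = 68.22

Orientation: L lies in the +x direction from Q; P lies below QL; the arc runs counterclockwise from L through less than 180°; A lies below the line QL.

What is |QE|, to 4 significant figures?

38.09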